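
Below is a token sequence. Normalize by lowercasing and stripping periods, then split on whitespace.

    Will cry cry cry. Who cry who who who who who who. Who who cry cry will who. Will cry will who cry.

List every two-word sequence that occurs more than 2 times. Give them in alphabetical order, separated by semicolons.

Bigram counts meeting the condition (more than 2 times):
  cry cry: 3
  who cry: 3
  who who: 7

cry cry; who cry; who who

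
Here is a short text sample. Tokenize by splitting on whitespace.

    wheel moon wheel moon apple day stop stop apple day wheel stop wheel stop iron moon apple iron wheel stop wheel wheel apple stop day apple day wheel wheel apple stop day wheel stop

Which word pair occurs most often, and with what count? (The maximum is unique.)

Bigram frequencies (highest first):
  wheel stop: 4
  apple day: 3
  day wheel: 3
  wheel moon: 2
  moon apple: 2
  stop wheel: 2
  … (13 more, each ≤ 2)

"wheel stop", 4 times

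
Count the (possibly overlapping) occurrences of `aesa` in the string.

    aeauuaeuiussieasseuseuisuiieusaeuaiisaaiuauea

Sliding a length-4 window over the 45 characters (42 positions):
  (no match at any position)

0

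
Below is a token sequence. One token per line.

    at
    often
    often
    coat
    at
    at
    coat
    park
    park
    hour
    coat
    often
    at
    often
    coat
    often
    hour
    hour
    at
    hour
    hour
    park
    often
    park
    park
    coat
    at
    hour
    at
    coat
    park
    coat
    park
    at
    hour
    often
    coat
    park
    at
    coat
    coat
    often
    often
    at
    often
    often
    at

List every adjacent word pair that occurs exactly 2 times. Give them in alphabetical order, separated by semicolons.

coat at; hour at; hour hour; park at; park coat; park park

Bigram counts meeting the condition (exactly 2 times):
  coat at: 2
  hour at: 2
  hour hour: 2
  park at: 2
  park coat: 2
  park park: 2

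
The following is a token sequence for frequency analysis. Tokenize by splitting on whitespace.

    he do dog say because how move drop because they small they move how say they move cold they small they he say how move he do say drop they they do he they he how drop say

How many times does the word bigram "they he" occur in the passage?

2

Scanning the 37 overlapping bigram windows for "they he":
  position 21–22: they he
  position 34–35: they he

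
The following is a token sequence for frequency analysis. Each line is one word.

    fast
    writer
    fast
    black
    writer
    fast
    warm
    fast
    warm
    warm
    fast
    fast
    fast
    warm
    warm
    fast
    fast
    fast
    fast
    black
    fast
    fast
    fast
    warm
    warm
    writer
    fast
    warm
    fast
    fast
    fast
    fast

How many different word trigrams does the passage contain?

17

32 tokens → 30 trigram windows in total.
Repeated trigrams (each contributes count−1 duplicates):
  fast fast fast: 6
  fast warm warm: 3
  warm fast fast: 3
  fast fast warm: 2
  fast warm fast: 2
  warm warm fast: 2
  writer fast warm: 2
13 duplicate windows → 30 − 13 = 17 distinct.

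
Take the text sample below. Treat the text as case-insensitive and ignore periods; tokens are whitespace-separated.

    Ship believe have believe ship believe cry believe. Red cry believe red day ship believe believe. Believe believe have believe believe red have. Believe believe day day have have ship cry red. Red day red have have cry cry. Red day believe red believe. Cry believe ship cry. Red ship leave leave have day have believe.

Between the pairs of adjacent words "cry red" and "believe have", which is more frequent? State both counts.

"cry red": 3 occurrences
"believe have": 2 occurrences

"cry red" (3 vs 2)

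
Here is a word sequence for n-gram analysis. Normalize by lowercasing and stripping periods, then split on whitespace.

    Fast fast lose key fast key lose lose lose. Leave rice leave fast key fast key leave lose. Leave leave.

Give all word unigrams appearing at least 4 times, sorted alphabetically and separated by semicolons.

Unigram counts meeting the condition (at least 4 times):
  fast: 5
  key: 4
  leave: 5
  lose: 5

fast; key; leave; lose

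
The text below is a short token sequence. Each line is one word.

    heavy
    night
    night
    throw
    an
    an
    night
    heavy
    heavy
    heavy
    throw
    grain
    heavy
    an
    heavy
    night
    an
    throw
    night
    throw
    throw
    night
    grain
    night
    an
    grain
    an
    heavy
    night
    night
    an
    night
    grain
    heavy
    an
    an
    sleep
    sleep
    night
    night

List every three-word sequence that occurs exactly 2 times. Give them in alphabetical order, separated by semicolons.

an heavy night; grain heavy an; heavy night night

Trigram counts meeting the condition (exactly 2 times):
  an heavy night: 2
  grain heavy an: 2
  heavy night night: 2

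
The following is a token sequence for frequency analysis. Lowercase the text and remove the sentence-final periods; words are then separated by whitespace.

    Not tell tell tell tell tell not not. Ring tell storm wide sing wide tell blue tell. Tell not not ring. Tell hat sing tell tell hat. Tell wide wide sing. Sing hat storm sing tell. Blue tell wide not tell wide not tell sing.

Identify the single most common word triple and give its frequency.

Trigram frequencies (highest first):
  tell tell tell: 3
  tell tell not: 2
  tell not not: 2
  not not ring: 2
  not ring tell: 2
  tell blue tell: 2
  … (28 more, each ≤ 2)

"tell tell tell", 3 times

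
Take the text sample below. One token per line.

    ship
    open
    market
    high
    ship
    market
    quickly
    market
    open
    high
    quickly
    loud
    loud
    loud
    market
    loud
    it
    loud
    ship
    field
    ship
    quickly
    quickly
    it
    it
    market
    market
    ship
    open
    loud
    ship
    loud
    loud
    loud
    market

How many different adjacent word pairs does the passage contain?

28

35 tokens → 34 bigram windows in total.
Repeated bigrams (each contributes count−1 duplicates):
  loud loud: 4
  loud market: 2
  loud ship: 2
  ship open: 2
6 duplicate windows → 34 − 6 = 28 distinct.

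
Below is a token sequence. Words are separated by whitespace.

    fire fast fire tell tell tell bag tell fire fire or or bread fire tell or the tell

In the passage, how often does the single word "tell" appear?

Scanning the 18 tokens for "tell":
  position 4: tell
  position 5: tell
  position 6: tell
  position 8: tell
  position 15: tell
  position 18: tell

6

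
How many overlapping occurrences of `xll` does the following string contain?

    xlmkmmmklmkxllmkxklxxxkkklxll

2

Sliding a length-3 window over the 29 characters (27 positions):
  position 12–14: xll
  position 27–29: xll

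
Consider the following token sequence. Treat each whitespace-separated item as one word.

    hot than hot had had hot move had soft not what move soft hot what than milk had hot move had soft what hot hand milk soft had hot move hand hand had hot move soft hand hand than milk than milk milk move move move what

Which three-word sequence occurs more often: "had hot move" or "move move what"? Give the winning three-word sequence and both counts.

"had hot move": 4 occurrences
"move move what": 1 occurrence

"had hot move" (4 vs 1)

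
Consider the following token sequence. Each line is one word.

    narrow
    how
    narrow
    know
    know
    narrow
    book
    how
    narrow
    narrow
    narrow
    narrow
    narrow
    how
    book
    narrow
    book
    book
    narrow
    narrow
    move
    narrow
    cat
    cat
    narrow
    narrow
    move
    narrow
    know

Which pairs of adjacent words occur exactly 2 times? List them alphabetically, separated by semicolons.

book narrow; how narrow; move narrow; narrow book; narrow how; narrow know; narrow move

Bigram counts meeting the condition (exactly 2 times):
  book narrow: 2
  how narrow: 2
  move narrow: 2
  narrow book: 2
  narrow how: 2
  narrow know: 2
  narrow move: 2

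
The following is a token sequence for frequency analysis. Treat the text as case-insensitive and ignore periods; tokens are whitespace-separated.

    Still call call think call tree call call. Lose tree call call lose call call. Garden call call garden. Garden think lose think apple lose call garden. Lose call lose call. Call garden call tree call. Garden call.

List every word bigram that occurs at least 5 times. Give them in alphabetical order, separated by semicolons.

call call; call garden

Bigram counts meeting the condition (at least 5 times):
  call call: 6
  call garden: 5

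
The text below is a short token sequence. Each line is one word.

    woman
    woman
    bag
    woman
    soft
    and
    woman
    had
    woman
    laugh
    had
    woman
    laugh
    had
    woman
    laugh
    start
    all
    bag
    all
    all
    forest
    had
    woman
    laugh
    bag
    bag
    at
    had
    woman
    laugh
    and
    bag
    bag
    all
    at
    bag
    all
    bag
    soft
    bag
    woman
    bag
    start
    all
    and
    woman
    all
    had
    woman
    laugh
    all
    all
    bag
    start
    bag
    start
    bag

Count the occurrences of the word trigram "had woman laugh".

6

Scanning the 56 overlapping trigram windows for "had woman laugh":
  position 8–10: had woman laugh
  position 11–13: had woman laugh
  position 14–16: had woman laugh
  position 23–25: had woman laugh
  position 29–31: had woman laugh
  position 49–51: had woman laugh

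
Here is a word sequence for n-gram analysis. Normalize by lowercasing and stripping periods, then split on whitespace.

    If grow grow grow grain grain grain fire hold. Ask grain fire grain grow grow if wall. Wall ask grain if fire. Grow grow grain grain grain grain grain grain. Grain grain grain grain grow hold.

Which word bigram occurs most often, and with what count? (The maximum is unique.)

"grain grain", 11 times

Bigram frequencies (highest first):
  grain grain: 11
  grow grow: 4
  grow grain: 2
  grain fire: 2
  ask grain: 2
  grain grow: 2
  … (12 more, each ≤ 1)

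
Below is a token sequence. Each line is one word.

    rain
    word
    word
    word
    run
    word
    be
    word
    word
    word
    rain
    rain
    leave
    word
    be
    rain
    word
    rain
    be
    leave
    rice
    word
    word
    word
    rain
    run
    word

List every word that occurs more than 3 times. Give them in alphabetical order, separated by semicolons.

Unigram counts meeting the condition (more than 3 times):
  rain: 6
  word: 13

rain; word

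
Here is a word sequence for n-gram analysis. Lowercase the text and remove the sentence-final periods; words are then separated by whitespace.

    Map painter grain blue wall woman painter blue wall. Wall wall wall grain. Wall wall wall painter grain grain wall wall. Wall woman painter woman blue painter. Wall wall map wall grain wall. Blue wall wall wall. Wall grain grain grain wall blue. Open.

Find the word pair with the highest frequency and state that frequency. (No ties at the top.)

Bigram frequencies (highest first):
  wall wall: 11
  grain wall: 4
  blue wall: 3
  wall grain: 3
  grain grain: 3
  painter grain: 2
  … (14 more, each ≤ 2)

"wall wall", 11 times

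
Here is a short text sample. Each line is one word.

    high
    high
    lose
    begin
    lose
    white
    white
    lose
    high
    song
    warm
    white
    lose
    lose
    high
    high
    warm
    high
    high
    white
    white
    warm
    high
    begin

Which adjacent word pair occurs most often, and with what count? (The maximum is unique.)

Bigram frequencies (highest first):
  high high: 3
  white white: 2
  white lose: 2
  lose high: 2
  warm high: 2
  high lose: 1
  … (11 more, each ≤ 1)

"high high", 3 times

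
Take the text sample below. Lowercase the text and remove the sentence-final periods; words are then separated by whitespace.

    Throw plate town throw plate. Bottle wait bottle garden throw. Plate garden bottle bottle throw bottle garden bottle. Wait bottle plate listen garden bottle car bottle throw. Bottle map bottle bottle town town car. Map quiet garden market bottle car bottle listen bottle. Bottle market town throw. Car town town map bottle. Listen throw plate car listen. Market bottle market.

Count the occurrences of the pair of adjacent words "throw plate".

Scanning the 59 overlapping bigram windows for "throw plate":
  position 1–2: throw plate
  position 4–5: throw plate
  position 10–11: throw plate
  position 54–55: throw plate

4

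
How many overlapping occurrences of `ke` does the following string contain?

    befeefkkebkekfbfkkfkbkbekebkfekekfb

4

Sliding a length-2 window over the 35 characters (34 positions):
  position 8–9: ke
  position 11–12: ke
  position 25–26: ke
  position 31–32: ke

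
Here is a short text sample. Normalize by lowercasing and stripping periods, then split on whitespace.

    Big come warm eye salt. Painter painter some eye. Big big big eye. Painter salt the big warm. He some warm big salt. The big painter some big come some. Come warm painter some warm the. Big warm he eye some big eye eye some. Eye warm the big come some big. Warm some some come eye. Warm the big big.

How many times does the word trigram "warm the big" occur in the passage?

3

Scanning the 59 overlapping trigram windows for "warm the big":
  position 35–37: warm the big
  position 47–49: warm the big
  position 58–60: warm the big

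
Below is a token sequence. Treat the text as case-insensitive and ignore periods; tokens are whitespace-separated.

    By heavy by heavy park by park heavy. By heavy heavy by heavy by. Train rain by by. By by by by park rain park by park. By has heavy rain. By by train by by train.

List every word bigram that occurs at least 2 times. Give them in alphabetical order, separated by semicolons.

Bigram counts meeting the condition (at least 2 times):
  by by: 7
  by heavy: 4
  by park: 3
  by train: 3
  heavy by: 4
  park by: 3
  rain by: 2

by by; by heavy; by park; by train; heavy by; park by; rain by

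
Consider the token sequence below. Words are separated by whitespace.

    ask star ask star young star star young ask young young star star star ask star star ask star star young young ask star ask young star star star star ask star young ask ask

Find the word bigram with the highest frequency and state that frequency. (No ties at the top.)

Bigram frequencies (highest first):
  star star: 8
  ask star: 6
  star ask: 5
  star young: 4
  young star: 3
  young ask: 3
  … (3 more, each ≤ 2)

"star star", 8 times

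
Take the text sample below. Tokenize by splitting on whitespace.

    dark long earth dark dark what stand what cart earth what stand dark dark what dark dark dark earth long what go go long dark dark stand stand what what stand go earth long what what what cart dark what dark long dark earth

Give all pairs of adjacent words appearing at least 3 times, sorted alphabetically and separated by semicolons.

dark dark; dark what; what stand; what what

Bigram counts meeting the condition (at least 3 times):
  dark dark: 5
  dark what: 3
  what stand: 3
  what what: 3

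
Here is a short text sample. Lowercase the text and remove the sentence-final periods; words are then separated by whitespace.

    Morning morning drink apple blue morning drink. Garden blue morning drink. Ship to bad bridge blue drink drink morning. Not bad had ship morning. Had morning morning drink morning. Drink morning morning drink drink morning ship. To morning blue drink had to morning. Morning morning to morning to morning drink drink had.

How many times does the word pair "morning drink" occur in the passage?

7

Scanning the 51 overlapping bigram windows for "morning drink":
  position 2–3: morning drink
  position 6–7: morning drink
  position 10–11: morning drink
  position 27–28: morning drink
  position 29–30: morning drink
  position 32–33: morning drink
  position 49–50: morning drink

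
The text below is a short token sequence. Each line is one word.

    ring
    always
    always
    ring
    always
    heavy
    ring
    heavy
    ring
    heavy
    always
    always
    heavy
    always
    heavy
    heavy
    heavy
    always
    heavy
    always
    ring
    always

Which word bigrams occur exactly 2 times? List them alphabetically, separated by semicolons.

Bigram counts meeting the condition (exactly 2 times):
  always always: 2
  always ring: 2
  heavy heavy: 2
  heavy ring: 2
  ring heavy: 2

always always; always ring; heavy heavy; heavy ring; ring heavy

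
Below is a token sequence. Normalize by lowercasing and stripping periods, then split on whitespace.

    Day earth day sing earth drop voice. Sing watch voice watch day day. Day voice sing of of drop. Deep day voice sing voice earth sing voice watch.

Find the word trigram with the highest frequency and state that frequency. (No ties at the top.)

"day voice sing", 2 times

Trigram frequencies (highest first):
  day voice sing: 2
  day earth day: 1
  earth day sing: 1
  day sing earth: 1
  sing earth drop: 1
  earth drop voice: 1
  … (19 more, each ≤ 1)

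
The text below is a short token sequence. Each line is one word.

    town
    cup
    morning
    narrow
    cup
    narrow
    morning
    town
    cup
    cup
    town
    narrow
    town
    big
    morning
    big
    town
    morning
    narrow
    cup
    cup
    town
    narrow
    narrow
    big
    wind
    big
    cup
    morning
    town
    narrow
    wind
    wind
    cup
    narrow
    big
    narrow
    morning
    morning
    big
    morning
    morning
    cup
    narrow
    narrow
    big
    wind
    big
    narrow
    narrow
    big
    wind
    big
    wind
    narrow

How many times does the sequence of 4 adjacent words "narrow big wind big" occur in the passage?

Scanning the 52 overlapping 4-gram windows for "narrow big wind big":
  position 24–27: narrow big wind big
  position 45–48: narrow big wind big
  position 50–53: narrow big wind big

3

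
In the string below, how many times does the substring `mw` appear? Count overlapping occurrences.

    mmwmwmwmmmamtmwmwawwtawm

5

Sliding a length-2 window over the 24 characters (23 positions):
  position 2–3: mw
  position 4–5: mw
  position 6–7: mw
  position 14–15: mw
  position 16–17: mw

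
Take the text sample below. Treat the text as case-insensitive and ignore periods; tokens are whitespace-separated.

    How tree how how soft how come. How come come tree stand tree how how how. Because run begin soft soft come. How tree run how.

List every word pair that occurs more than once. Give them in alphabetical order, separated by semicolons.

Bigram counts meeting the condition (more than once):
  come how: 2
  how come: 2
  how how: 3
  how tree: 2
  tree how: 2

come how; how come; how how; how tree; tree how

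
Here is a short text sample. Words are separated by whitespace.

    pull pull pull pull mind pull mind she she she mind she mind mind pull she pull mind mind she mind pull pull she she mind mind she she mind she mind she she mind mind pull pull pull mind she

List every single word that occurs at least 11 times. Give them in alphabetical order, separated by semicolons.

Unigram counts meeting the condition (at least 11 times):
  mind: 15
  pull: 12
  she: 14

mind; pull; she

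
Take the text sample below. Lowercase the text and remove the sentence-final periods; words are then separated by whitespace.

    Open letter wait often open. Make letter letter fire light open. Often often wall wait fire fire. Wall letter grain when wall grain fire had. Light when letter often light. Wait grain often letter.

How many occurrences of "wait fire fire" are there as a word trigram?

Scanning the 32 overlapping trigram windows for "wait fire fire":
  position 15–17: wait fire fire

1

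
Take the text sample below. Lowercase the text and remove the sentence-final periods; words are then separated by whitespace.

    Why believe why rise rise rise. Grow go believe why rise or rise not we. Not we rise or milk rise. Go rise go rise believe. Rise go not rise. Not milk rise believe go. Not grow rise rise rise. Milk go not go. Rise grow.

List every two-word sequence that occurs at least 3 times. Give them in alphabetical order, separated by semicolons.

Bigram counts meeting the condition (at least 3 times):
  go not: 3
  go rise: 3
  rise go: 3
  rise rise: 4

go not; go rise; rise go; rise rise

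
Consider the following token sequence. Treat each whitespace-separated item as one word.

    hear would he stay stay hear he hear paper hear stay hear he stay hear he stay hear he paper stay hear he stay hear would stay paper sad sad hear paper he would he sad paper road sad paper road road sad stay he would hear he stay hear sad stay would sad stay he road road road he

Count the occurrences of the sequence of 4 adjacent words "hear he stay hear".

4

Scanning the 57 overlapping 4-gram windows for "hear he stay hear":
  position 12–15: hear he stay hear
  position 15–18: hear he stay hear
  position 22–25: hear he stay hear
  position 47–50: hear he stay hear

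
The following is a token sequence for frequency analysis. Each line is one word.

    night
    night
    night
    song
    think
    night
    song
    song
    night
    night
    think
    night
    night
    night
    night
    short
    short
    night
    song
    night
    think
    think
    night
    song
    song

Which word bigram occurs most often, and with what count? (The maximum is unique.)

Bigram frequencies (highest first):
  night night: 6
  night song: 4
  think night: 3
  song song: 2
  song night: 2
  night think: 2
  … (5 more, each ≤ 1)

"night night", 6 times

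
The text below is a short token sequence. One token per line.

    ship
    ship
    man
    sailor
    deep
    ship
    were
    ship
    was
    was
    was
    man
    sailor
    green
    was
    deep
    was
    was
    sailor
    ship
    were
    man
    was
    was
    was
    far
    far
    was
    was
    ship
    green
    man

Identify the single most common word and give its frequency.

Unigram frequencies (highest first):
  was: 11
  ship: 6
  man: 4
  sailor: 3
  deep: 2
  were: 2
  … (2 more, each ≤ 2)

"was", 11 times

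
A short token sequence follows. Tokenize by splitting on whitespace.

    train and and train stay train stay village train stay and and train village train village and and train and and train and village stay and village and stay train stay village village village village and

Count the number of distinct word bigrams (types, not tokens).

14

36 tokens → 35 bigram windows in total.
Repeated bigrams (each contributes count−1 duplicates):
  and and: 4
  and train: 4
  train stay: 4
  train and: 3
  village and: 3
  village village: 3
  and village: 2
  stay and: 2
  … (4 more repeated)
21 duplicate windows → 35 − 21 = 14 distinct.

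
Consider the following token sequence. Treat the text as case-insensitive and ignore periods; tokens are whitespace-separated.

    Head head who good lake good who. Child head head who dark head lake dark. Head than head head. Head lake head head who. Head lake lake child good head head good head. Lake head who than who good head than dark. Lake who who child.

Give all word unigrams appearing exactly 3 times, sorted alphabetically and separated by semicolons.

child; dark; than

Unigram counts meeting the condition (exactly 3 times):
  child: 3
  dark: 3
  than: 3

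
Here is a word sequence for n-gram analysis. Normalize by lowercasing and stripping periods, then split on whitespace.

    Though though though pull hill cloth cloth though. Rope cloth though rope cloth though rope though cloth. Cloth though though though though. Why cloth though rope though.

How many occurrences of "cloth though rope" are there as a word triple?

4

Scanning the 25 overlapping trigram windows for "cloth though rope":
  position 7–9: cloth though rope
  position 10–12: cloth though rope
  position 13–15: cloth though rope
  position 24–26: cloth though rope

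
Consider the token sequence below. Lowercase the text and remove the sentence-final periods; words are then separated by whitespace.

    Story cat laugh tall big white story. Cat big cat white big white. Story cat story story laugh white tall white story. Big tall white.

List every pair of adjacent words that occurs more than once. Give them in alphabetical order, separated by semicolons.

Bigram counts meeting the condition (more than once):
  big white: 2
  story cat: 3
  tall white: 2
  white story: 3

big white; story cat; tall white; white story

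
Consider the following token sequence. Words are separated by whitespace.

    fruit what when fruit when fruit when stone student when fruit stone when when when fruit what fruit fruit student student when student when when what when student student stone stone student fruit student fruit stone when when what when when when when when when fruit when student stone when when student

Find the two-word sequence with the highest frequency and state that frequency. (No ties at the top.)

Bigram frequencies (highest first):
  when when: 10
  when fruit: 5
  when student: 4
  what when: 3
  fruit when: 3
  student when: 3
  … (13 more, each ≤ 3)

"when when", 10 times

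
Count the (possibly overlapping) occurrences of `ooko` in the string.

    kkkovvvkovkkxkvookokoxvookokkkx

Sliding a length-4 window over the 31 characters (28 positions):
  position 16–19: ooko
  position 24–27: ooko

2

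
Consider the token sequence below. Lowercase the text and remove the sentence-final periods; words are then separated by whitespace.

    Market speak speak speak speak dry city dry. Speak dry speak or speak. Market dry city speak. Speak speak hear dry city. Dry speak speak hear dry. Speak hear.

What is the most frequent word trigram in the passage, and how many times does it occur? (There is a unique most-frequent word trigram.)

Trigram frequencies (highest first):
  speak speak speak: 3
  dry city dry: 2
  city dry speak: 2
  speak speak hear: 2
  speak hear dry: 2
  market speak speak: 1
  … (15 more, each ≤ 1)

"speak speak speak", 3 times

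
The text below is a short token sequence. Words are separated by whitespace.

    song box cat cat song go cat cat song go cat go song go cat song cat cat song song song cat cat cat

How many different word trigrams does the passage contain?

24 tokens → 22 trigram windows in total.
Repeated trigrams (each contributes count−1 duplicates):
  cat cat song: 3
  song go cat: 3
  cat song go: 2
  song cat cat: 2
6 duplicate windows → 22 − 6 = 16 distinct.

16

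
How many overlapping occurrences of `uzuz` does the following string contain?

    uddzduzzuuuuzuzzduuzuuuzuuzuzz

2

Sliding a length-4 window over the 30 characters (27 positions):
  position 12–15: uzuz
  position 26–29: uzuz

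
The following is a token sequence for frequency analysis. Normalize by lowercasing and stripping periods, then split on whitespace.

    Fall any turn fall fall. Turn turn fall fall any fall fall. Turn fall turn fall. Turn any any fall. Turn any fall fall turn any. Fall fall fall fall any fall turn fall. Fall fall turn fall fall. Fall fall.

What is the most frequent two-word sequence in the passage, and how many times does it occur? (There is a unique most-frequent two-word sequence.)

"fall fall", 12 times

Bigram frequencies (highest first):
  fall fall: 12
  fall turn: 8
  turn fall: 6
  any fall: 5
  fall any: 3
  turn any: 3
  … (3 more, each ≤ 1)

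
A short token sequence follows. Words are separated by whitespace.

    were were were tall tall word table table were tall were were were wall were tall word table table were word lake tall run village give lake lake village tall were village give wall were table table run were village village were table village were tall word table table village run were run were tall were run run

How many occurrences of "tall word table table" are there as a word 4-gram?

3

Scanning the 55 overlapping 4-gram windows for "tall word table table":
  position 5–8: tall word table table
  position 16–19: tall word table table
  position 46–49: tall word table table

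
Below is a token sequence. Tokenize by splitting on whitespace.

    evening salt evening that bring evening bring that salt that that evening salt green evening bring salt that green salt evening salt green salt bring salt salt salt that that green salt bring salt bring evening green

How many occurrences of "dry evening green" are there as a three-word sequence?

Scanning the 35 overlapping trigram windows for "dry evening green":
  (none found)

0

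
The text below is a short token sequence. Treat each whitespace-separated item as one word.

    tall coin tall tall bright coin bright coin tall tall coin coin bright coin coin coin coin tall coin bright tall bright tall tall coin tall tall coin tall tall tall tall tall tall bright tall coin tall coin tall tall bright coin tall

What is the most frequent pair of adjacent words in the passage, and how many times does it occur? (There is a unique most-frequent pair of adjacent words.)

Bigram frequencies (highest first):
  tall tall: 10
  coin tall: 8
  tall coin: 7
  tall bright: 4
  bright coin: 4
  coin coin: 4
  … (2 more, each ≤ 3)

"tall tall", 10 times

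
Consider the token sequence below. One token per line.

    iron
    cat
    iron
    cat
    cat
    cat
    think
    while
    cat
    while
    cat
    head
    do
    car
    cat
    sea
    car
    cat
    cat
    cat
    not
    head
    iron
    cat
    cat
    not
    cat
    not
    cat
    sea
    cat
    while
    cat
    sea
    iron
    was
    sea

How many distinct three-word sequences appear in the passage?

30

37 tokens → 35 trigram windows in total.
Repeated trigrams (each contributes count−1 duplicates):
  cat cat cat: 2
  cat cat not: 2
  cat not cat: 2
  cat while cat: 2
  iron cat cat: 2
5 duplicate windows → 35 − 5 = 30 distinct.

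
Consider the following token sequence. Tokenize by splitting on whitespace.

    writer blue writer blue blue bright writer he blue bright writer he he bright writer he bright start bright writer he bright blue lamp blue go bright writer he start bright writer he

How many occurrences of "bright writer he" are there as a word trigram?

6

Scanning the 31 overlapping trigram windows for "bright writer he":
  position 6–8: bright writer he
  position 10–12: bright writer he
  position 14–16: bright writer he
  position 19–21: bright writer he
  position 27–29: bright writer he
  position 31–33: bright writer he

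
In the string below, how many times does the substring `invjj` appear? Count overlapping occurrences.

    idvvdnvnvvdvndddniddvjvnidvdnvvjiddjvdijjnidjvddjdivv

Sliding a length-5 window over the 53 characters (49 positions):
  (no match at any position)

0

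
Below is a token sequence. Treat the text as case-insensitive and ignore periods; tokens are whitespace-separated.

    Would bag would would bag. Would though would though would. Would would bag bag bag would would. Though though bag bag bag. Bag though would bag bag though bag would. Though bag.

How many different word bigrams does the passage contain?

9

32 tokens → 31 bigram windows in total.
Repeated bigrams (each contributes count−1 duplicates):
  bag bag: 6
  bag would: 4
  would bag: 4
  would though: 4
  would would: 4
  though bag: 3
  though would: 3
  bag though: 2
22 duplicate windows → 31 − 22 = 9 distinct.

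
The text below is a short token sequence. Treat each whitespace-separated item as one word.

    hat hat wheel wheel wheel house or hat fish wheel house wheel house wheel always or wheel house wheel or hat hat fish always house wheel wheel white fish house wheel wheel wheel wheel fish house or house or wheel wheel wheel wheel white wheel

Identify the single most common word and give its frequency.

"wheel", 19 times

Unigram frequencies (highest first):
  wheel: 19
  house: 8
  hat: 5
  or: 5
  fish: 4
  always: 2
  … (1 more, each ≤ 2)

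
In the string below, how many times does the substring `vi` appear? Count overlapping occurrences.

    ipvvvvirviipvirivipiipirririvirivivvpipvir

7

Sliding a length-2 window over the 42 characters (41 positions):
  position 6–7: vi
  position 9–10: vi
  position 13–14: vi
  position 17–18: vi
  position 29–30: vi
  position 33–34: vi
  position 40–41: vi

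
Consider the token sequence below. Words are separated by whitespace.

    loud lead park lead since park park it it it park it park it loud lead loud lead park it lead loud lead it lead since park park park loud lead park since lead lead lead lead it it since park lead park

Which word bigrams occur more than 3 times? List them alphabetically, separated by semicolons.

lead park; loud lead; park it

Bigram counts meeting the condition (more than 3 times):
  lead park: 4
  loud lead: 5
  park it: 4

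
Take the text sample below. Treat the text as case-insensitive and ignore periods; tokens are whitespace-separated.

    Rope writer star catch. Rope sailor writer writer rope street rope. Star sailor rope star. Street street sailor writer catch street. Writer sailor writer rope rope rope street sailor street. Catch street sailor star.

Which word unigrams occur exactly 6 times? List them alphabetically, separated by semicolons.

sailor; writer

Unigram counts meeting the condition (exactly 6 times):
  sailor: 6
  writer: 6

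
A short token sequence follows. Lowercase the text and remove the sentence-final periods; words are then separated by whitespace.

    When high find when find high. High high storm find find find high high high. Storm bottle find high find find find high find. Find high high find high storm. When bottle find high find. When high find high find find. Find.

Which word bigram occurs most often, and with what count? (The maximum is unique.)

"find high", 8 times

Bigram frequencies (highest first):
  find high: 8
  high find: 7
  find find: 7
  high high: 5
  high storm: 3
  when high: 2
  … (7 more, each ≤ 2)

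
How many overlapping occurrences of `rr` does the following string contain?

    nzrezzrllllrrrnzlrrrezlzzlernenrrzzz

5

Sliding a length-2 window over the 36 characters (35 positions):
  position 12–13: rr
  position 13–14: rr
  position 18–19: rr
  position 19–20: rr
  position 32–33: rr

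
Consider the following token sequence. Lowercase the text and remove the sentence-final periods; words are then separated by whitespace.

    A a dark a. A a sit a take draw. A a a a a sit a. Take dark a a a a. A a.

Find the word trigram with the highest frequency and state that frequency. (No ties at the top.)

"a a a", 8 times

Trigram frequencies (highest first):
  a a a: 8
  dark a a: 2
  a a sit: 2
  a sit a: 2
  sit a take: 2
  a a dark: 1
  … (6 more, each ≤ 1)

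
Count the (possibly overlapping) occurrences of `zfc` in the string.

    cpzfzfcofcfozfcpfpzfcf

Sliding a length-3 window over the 22 characters (20 positions):
  position 5–7: zfc
  position 13–15: zfc
  position 19–21: zfc

3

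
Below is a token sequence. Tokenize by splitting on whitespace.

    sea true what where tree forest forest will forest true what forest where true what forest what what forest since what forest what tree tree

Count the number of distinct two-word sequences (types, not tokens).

18

25 tokens → 24 bigram windows in total.
Repeated bigrams (each contributes count−1 duplicates):
  what forest: 4
  true what: 3
  forest what: 2
6 duplicate windows → 24 − 6 = 18 distinct.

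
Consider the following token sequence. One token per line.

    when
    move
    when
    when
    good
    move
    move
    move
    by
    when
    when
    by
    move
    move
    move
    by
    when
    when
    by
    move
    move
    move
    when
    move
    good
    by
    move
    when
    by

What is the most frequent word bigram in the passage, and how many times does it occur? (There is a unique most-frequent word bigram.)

"move move", 6 times

Bigram frequencies (highest first):
  move move: 6
  move when: 3
  when when: 3
  when by: 3
  by move: 3
  when move: 2
  … (6 more, each ≤ 2)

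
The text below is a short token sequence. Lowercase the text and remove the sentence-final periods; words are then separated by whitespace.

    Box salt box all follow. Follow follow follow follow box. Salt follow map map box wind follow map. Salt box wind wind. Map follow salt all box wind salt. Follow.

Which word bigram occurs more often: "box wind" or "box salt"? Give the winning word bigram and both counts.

"box wind" (3 vs 2)

"box wind": 3 occurrences
"box salt": 2 occurrences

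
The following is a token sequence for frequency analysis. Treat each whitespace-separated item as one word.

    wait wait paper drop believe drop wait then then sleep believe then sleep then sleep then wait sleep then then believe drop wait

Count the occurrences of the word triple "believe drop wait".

2

Scanning the 21 overlapping trigram windows for "believe drop wait":
  position 5–7: believe drop wait
  position 21–23: believe drop wait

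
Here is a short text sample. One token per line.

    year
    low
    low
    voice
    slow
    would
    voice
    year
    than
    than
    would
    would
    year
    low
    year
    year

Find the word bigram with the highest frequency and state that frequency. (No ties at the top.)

"year low", 2 times

Bigram frequencies (highest first):
  year low: 2
  low low: 1
  low voice: 1
  voice slow: 1
  slow would: 1
  would voice: 1
  … (8 more, each ≤ 1)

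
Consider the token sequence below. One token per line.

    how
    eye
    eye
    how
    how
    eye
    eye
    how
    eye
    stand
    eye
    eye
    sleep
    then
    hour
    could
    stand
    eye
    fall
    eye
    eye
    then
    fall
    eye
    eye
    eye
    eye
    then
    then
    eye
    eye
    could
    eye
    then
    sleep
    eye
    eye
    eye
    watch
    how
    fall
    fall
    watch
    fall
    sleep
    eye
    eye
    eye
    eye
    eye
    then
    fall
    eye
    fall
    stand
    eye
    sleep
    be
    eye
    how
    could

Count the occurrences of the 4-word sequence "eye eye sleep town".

Scanning the 58 overlapping 4-gram windows for "eye eye sleep town":
  (none found)

0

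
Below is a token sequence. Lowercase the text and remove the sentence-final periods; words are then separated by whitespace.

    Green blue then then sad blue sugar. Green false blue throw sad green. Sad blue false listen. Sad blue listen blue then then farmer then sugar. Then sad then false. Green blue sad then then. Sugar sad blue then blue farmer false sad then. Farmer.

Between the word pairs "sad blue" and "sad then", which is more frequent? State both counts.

"sad blue": 4 occurrences
"sad then": 3 occurrences

"sad blue" (4 vs 3)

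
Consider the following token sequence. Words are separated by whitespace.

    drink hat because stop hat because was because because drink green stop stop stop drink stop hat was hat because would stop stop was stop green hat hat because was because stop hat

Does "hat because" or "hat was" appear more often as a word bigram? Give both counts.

"hat because": 4 occurrences
"hat was": 1 occurrence

"hat because" (4 vs 1)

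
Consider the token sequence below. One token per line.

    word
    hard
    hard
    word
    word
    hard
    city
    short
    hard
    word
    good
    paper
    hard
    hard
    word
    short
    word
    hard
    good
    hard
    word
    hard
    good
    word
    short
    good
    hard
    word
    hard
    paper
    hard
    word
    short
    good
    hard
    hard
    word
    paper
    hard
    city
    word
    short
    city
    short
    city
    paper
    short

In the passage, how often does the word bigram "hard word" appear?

Scanning the 46 overlapping bigram windows for "hard word":
  position 3–4: hard word
  position 9–10: hard word
  position 14–15: hard word
  position 20–21: hard word
  position 27–28: hard word
  position 31–32: hard word
  position 36–37: hard word

7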